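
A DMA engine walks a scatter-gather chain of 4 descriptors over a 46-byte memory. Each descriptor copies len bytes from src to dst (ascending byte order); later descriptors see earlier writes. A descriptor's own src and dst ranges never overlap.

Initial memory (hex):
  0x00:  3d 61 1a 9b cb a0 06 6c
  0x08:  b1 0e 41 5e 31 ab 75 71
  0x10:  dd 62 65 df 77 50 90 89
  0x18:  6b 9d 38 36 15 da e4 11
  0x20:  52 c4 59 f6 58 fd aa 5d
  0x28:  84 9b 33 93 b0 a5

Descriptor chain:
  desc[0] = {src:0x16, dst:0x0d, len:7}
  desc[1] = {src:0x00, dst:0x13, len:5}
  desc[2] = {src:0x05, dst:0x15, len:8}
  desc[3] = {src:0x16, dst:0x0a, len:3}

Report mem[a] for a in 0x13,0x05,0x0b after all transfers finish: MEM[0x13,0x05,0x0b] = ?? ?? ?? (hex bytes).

[0] 0x16->0x0d len=7 : 90 89 6b 9d 38 36 15
[1] 0x00->0x13 len=5 : 3d 61 1a 9b cb
[2] 0x05->0x15 len=8 : a0 06 6c b1 0e 41 5e 31
[3] 0x16->0x0a len=3 : 06 6c b1
query mem[0x13]=0x3d, mem[0x05]=0xa0, mem[0x0b]=0x6c

MEM[0x13,0x05,0x0b] = 3d a0 6c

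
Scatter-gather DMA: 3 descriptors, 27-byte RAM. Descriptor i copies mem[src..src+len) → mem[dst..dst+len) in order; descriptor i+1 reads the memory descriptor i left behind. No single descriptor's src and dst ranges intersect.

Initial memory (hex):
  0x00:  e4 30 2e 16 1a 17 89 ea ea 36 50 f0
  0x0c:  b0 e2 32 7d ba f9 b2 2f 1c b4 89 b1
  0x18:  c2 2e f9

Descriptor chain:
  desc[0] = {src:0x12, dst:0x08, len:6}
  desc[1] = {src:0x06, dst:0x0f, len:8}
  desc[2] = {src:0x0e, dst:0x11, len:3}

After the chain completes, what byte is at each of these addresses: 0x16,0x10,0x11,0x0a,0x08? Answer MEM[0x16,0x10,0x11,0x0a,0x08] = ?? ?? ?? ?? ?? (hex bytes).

MEM[0x16,0x10,0x11,0x0a,0x08] = b1 ea 32 1c b2

  after D0: wrote 6B at 0x08 = b22f1cb489b1
  after D1: wrote 8B at 0x0f = 89eab22f1cb489b1
  after D2: wrote 3B at 0x11 = 3289ea
query mem[0x16]=0xb1, mem[0x10]=0xea, mem[0x11]=0x32, mem[0x0a]=0x1c, mem[0x08]=0xb2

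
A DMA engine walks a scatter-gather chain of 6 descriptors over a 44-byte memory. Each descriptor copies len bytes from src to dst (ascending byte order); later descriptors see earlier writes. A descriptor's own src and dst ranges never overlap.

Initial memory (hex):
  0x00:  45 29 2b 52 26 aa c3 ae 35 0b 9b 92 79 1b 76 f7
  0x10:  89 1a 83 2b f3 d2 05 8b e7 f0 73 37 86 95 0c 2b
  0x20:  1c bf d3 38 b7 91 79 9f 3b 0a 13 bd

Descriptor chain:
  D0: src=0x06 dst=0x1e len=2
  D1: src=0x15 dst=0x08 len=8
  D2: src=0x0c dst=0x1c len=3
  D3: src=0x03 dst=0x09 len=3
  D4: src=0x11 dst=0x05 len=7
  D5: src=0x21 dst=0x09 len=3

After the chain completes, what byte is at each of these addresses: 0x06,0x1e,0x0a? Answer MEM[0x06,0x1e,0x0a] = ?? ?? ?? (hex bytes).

MEM[0x06,0x1e,0x0a] = 83 37 d3

[0] 0x06->0x1e len=2 : c3 ae
[1] 0x15->0x08 len=8 : d2 05 8b e7 f0 73 37 86
[2] 0x0c->0x1c len=3 : f0 73 37
[3] 0x03->0x09 len=3 : 52 26 aa
[4] 0x11->0x05 len=7 : 1a 83 2b f3 d2 05 8b
[5] 0x21->0x09 len=3 : bf d3 38
query mem[0x06]=0x83, mem[0x1e]=0x37, mem[0x0a]=0xd3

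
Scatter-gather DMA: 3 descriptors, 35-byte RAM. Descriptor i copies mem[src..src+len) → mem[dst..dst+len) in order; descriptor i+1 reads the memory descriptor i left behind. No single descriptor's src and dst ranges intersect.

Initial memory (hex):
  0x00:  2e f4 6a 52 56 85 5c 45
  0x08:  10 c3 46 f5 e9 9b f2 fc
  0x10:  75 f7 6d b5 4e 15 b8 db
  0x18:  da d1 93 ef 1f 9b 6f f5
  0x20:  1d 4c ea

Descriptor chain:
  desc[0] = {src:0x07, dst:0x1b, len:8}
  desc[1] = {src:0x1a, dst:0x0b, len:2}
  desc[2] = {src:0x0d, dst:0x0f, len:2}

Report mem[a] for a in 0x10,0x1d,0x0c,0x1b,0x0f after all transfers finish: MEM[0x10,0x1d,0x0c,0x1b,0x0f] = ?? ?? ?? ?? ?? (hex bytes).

#0 dst[0x1b+8] := {0x45,0x10,0xc3,0x46,0xf5,0xe9,0x9b,0xf2}
#1 dst[0x0b+2] := {0x93,0x45}
#2 dst[0x0f+2] := {0x9b,0xf2}
query mem[0x10]=0xf2, mem[0x1d]=0xc3, mem[0x0c]=0x45, mem[0x1b]=0x45, mem[0x0f]=0x9b

MEM[0x10,0x1d,0x0c,0x1b,0x0f] = f2 c3 45 45 9b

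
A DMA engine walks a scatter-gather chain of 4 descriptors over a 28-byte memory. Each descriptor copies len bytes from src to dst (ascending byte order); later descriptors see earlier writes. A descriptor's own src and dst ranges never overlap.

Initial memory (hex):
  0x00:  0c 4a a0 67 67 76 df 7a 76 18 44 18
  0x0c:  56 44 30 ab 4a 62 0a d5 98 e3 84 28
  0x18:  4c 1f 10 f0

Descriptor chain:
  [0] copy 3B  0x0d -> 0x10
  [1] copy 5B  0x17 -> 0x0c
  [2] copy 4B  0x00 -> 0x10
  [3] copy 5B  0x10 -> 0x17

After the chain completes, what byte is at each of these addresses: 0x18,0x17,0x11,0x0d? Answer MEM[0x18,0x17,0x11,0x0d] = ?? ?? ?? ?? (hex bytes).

#0 dst[0x10+3] := {0x44,0x30,0xab}
#1 dst[0x0c+5] := {0x28,0x4c,0x1f,0x10,0xf0}
#2 dst[0x10+4] := {0x0c,0x4a,0xa0,0x67}
#3 dst[0x17+5] := {0x0c,0x4a,0xa0,0x67,0x98}
query mem[0x18]=0x4a, mem[0x17]=0x0c, mem[0x11]=0x4a, mem[0x0d]=0x4c

MEM[0x18,0x17,0x11,0x0d] = 4a 0c 4a 4c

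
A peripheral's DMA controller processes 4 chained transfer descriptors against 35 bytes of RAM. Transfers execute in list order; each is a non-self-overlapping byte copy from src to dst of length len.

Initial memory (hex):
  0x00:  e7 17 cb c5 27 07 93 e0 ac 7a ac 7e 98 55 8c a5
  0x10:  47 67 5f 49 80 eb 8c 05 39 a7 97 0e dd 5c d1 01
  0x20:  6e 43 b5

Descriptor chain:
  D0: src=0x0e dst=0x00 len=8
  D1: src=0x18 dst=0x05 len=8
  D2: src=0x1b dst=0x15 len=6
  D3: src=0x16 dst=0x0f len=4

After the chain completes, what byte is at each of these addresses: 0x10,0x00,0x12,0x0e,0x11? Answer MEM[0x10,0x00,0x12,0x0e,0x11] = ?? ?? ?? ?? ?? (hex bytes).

MEM[0x10,0x00,0x12,0x0e,0x11] = 5c 8c 01 8c d1

[0] 0x0e->0x00 len=8 : 8c a5 47 67 5f 49 80 eb
[1] 0x18->0x05 len=8 : 39 a7 97 0e dd 5c d1 01
[2] 0x1b->0x15 len=6 : 0e dd 5c d1 01 6e
[3] 0x16->0x0f len=4 : dd 5c d1 01
query mem[0x10]=0x5c, mem[0x00]=0x8c, mem[0x12]=0x01, mem[0x0e]=0x8c, mem[0x11]=0xd1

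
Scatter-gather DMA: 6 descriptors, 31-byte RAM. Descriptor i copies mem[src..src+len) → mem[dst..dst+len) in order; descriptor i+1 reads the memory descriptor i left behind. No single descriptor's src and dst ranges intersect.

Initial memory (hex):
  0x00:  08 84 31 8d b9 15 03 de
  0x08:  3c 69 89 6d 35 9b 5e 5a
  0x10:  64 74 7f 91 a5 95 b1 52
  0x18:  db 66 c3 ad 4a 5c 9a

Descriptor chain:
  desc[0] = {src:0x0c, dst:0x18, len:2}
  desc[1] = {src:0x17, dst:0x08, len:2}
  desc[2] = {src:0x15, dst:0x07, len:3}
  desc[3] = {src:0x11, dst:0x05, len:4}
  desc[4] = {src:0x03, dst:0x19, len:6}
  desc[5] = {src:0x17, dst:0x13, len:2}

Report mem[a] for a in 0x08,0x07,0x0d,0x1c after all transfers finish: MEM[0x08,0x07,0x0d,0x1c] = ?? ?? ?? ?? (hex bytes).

D0: mem[0x18..0x19] <- [35 9b]
D1: mem[0x08..0x09] <- [52 35]
D2: mem[0x07..0x09] <- [95 b1 52]
D3: mem[0x05..0x08] <- [74 7f 91 a5]
D4: mem[0x19..0x1e] <- [8d b9 74 7f 91 a5]
D5: mem[0x13..0x14] <- [52 35]
query mem[0x08]=0xa5, mem[0x07]=0x91, mem[0x0d]=0x9b, mem[0x1c]=0x7f

MEM[0x08,0x07,0x0d,0x1c] = a5 91 9b 7f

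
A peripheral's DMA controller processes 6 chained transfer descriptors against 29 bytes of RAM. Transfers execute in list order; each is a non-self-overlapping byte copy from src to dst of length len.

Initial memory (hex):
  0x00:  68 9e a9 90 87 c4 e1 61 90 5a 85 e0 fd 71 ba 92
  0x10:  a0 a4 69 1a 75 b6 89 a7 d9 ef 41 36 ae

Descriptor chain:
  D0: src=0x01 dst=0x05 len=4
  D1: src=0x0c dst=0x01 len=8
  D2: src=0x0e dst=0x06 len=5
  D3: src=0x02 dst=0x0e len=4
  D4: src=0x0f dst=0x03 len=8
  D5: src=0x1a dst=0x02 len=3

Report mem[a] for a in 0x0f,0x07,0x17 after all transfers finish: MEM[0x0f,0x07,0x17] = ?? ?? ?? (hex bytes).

MEM[0x0f,0x07,0x17] = ba 1a a7

  after D0: wrote 4B at 0x05 = 9ea99087
  after D1: wrote 8B at 0x01 = fd71ba92a0a4691a
  after D2: wrote 5B at 0x06 = ba92a0a469
  after D3: wrote 4B at 0x0e = 71ba92a0
  after D4: wrote 8B at 0x03 = ba92a0691a75b689
  after D5: wrote 3B at 0x02 = 4136ae
query mem[0x0f]=0xba, mem[0x07]=0x1a, mem[0x17]=0xa7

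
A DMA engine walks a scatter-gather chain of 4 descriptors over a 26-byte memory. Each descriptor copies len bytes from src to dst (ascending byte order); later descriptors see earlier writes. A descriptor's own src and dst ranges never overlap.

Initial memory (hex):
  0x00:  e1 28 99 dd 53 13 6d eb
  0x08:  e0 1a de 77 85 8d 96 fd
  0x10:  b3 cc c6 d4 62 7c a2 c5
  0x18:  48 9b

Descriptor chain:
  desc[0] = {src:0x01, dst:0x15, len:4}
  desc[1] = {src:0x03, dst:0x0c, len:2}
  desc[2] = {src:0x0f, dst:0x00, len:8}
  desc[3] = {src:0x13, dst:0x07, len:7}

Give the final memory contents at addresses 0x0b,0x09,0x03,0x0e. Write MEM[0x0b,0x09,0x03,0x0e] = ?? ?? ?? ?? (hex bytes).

MEM[0x0b,0x09,0x03,0x0e] = dd 28 c6 96

  after D0: wrote 4B at 0x15 = 2899dd53
  after D1: wrote 2B at 0x0c = dd53
  after D2: wrote 8B at 0x00 = fdb3ccc6d4622899
  after D3: wrote 7B at 0x07 = d4622899dd539b
query mem[0x0b]=0xdd, mem[0x09]=0x28, mem[0x03]=0xc6, mem[0x0e]=0x96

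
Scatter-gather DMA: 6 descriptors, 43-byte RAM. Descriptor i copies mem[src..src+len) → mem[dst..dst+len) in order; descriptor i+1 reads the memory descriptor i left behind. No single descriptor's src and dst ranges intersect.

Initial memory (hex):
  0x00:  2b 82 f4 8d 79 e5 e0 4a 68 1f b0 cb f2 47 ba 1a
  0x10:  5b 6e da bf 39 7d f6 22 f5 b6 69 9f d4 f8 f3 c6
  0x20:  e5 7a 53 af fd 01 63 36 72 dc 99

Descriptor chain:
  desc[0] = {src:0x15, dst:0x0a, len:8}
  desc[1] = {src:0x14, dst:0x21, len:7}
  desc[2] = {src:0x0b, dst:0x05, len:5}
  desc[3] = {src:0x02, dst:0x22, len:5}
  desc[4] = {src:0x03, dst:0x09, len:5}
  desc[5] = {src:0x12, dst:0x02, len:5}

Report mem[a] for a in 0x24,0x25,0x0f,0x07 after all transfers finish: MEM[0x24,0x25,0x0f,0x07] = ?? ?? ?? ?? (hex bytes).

MEM[0x24,0x25,0x0f,0x07] = 79 f6 69 f5

[0] 0x15->0x0a len=8 : 7d f6 22 f5 b6 69 9f d4
[1] 0x14->0x21 len=7 : 39 7d f6 22 f5 b6 69
[2] 0x0b->0x05 len=5 : f6 22 f5 b6 69
[3] 0x02->0x22 len=5 : f4 8d 79 f6 22
[4] 0x03->0x09 len=5 : 8d 79 f6 22 f5
[5] 0x12->0x02 len=5 : da bf 39 7d f6
query mem[0x24]=0x79, mem[0x25]=0xf6, mem[0x0f]=0x69, mem[0x07]=0xf5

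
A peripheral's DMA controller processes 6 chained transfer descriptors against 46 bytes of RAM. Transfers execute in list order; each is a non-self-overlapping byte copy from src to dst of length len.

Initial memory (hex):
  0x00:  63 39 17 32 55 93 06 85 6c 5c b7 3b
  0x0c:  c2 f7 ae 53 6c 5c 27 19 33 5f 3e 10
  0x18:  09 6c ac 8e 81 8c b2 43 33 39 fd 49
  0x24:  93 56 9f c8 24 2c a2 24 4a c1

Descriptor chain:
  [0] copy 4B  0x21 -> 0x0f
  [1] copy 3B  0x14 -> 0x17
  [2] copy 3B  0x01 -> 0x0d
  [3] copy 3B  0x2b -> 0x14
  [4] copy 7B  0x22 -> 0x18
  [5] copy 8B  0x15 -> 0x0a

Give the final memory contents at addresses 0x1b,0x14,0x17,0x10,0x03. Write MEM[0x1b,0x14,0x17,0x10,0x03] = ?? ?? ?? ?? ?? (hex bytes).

#0 dst[0x0f+4] := {0x39,0xfd,0x49,0x93}
#1 dst[0x17+3] := {0x33,0x5f,0x3e}
#2 dst[0x0d+3] := {0x39,0x17,0x32}
#3 dst[0x14+3] := {0x24,0x4a,0xc1}
#4 dst[0x18+7] := {0xfd,0x49,0x93,0x56,0x9f,0xc8,0x24}
#5 dst[0x0a+8] := {0x4a,0xc1,0x33,0xfd,0x49,0x93,0x56,0x9f}
query mem[0x1b]=0x56, mem[0x14]=0x24, mem[0x17]=0x33, mem[0x10]=0x56, mem[0x03]=0x32

MEM[0x1b,0x14,0x17,0x10,0x03] = 56 24 33 56 32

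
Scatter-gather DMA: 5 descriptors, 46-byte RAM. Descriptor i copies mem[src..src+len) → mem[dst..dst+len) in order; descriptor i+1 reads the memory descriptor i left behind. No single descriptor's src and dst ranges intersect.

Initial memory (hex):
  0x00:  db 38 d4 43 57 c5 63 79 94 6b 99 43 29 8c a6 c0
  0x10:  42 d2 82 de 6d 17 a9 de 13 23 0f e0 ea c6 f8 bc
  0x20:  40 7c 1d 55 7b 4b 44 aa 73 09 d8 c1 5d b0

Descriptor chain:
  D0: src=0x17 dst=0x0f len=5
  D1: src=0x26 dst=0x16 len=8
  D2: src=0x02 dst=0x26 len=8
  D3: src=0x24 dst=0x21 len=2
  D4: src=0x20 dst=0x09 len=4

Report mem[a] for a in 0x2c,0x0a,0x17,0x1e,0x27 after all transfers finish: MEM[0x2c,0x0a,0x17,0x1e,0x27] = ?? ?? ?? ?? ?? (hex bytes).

MEM[0x2c,0x0a,0x17,0x1e,0x27] = 94 7b aa f8 43

D0: mem[0x0f..0x13] <- [de 13 23 0f e0]
D1: mem[0x16..0x1d] <- [44 aa 73 09 d8 c1 5d b0]
D2: mem[0x26..0x2d] <- [d4 43 57 c5 63 79 94 6b]
D3: mem[0x21..0x22] <- [7b 4b]
D4: mem[0x09..0x0c] <- [40 7b 4b 55]
query mem[0x2c]=0x94, mem[0x0a]=0x7b, mem[0x17]=0xaa, mem[0x1e]=0xf8, mem[0x27]=0x43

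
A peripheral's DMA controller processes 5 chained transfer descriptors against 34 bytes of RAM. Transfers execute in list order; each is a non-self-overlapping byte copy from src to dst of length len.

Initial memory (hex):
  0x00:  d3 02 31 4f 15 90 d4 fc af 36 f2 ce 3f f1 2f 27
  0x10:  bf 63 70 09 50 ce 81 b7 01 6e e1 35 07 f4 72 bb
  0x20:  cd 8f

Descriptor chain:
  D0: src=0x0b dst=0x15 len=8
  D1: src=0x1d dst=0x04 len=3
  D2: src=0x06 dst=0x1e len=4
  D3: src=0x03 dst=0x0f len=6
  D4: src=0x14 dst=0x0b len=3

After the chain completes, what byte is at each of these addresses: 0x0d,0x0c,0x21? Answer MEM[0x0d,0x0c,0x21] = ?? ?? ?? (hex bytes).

MEM[0x0d,0x0c,0x21] = 3f ce 36

#0 dst[0x15+8] := {0xce,0x3f,0xf1,0x2f,0x27,0xbf,0x63,0x70}
#1 dst[0x04+3] := {0xf4,0x72,0xbb}
#2 dst[0x1e+4] := {0xbb,0xfc,0xaf,0x36}
#3 dst[0x0f+6] := {0x4f,0xf4,0x72,0xbb,0xfc,0xaf}
#4 dst[0x0b+3] := {0xaf,0xce,0x3f}
query mem[0x0d]=0x3f, mem[0x0c]=0xce, mem[0x21]=0x36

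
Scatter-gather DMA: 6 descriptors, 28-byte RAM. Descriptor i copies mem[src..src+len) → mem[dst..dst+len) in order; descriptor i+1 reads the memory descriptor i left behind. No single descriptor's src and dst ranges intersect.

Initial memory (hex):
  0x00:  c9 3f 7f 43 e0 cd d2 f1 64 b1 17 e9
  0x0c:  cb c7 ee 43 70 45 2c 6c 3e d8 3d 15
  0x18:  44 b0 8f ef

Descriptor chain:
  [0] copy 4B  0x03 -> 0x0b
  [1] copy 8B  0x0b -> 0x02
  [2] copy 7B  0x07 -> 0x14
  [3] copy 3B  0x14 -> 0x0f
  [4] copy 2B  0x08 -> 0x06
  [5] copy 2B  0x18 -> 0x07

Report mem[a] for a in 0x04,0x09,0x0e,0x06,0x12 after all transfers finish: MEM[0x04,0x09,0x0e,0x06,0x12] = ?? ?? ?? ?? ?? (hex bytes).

#0 dst[0x0b+4] := {0x43,0xe0,0xcd,0xd2}
#1 dst[0x02+8] := {0x43,0xe0,0xcd,0xd2,0x43,0x70,0x45,0x2c}
#2 dst[0x14+7] := {0x70,0x45,0x2c,0x17,0x43,0xe0,0xcd}
#3 dst[0x0f+3] := {0x70,0x45,0x2c}
#4 dst[0x06+2] := {0x45,0x2c}
#5 dst[0x07+2] := {0x43,0xe0}
query mem[0x04]=0xcd, mem[0x09]=0x2c, mem[0x0e]=0xd2, mem[0x06]=0x45, mem[0x12]=0x2c

MEM[0x04,0x09,0x0e,0x06,0x12] = cd 2c d2 45 2c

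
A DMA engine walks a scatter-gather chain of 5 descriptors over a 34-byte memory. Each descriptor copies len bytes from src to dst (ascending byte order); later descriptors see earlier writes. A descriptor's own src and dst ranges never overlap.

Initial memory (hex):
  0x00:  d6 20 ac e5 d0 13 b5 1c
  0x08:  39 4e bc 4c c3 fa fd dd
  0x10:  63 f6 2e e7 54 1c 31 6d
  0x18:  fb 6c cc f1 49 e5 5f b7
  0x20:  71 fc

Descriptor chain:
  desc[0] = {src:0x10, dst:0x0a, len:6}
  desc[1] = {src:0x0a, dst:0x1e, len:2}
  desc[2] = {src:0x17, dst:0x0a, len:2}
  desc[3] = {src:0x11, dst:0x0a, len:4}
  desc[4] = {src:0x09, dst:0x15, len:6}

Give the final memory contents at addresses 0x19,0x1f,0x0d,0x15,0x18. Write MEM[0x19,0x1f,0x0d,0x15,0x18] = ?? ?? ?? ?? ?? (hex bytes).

[0] 0x10->0x0a len=6 : 63 f6 2e e7 54 1c
[1] 0x0a->0x1e len=2 : 63 f6
[2] 0x17->0x0a len=2 : 6d fb
[3] 0x11->0x0a len=4 : f6 2e e7 54
[4] 0x09->0x15 len=6 : 4e f6 2e e7 54 54
query mem[0x19]=0x54, mem[0x1f]=0xf6, mem[0x0d]=0x54, mem[0x15]=0x4e, mem[0x18]=0xe7

MEM[0x19,0x1f,0x0d,0x15,0x18] = 54 f6 54 4e e7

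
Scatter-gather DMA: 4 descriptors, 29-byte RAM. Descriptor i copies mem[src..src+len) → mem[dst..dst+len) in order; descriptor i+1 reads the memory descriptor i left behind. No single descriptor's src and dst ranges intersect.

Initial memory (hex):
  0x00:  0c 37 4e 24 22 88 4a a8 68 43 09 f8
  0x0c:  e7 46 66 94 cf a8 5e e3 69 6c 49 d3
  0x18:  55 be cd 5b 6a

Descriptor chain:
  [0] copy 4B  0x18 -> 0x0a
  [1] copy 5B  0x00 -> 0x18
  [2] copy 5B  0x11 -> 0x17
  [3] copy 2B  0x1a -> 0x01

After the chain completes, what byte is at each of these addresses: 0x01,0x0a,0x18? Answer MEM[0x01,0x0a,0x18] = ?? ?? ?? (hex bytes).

  after D0: wrote 4B at 0x0a = 55becd5b
  after D1: wrote 5B at 0x18 = 0c374e2422
  after D2: wrote 5B at 0x17 = a85ee3696c
  after D3: wrote 2B at 0x01 = 696c
query mem[0x01]=0x69, mem[0x0a]=0x55, mem[0x18]=0x5e

MEM[0x01,0x0a,0x18] = 69 55 5e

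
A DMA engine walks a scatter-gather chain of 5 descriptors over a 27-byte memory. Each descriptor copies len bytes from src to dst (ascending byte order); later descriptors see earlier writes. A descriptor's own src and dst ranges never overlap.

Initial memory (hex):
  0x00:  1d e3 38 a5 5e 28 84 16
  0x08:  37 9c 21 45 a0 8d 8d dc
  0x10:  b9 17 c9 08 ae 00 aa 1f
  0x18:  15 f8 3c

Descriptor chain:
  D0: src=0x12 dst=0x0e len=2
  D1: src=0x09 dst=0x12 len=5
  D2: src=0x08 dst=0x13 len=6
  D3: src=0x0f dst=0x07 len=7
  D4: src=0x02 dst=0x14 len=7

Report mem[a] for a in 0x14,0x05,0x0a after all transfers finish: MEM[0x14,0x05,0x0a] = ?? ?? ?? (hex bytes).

MEM[0x14,0x05,0x0a] = 38 28 9c

[0] 0x12->0x0e len=2 : c9 08
[1] 0x09->0x12 len=5 : 9c 21 45 a0 8d
[2] 0x08->0x13 len=6 : 37 9c 21 45 a0 8d
[3] 0x0f->0x07 len=7 : 08 b9 17 9c 37 9c 21
[4] 0x02->0x14 len=7 : 38 a5 5e 28 84 08 b9
query mem[0x14]=0x38, mem[0x05]=0x28, mem[0x0a]=0x9c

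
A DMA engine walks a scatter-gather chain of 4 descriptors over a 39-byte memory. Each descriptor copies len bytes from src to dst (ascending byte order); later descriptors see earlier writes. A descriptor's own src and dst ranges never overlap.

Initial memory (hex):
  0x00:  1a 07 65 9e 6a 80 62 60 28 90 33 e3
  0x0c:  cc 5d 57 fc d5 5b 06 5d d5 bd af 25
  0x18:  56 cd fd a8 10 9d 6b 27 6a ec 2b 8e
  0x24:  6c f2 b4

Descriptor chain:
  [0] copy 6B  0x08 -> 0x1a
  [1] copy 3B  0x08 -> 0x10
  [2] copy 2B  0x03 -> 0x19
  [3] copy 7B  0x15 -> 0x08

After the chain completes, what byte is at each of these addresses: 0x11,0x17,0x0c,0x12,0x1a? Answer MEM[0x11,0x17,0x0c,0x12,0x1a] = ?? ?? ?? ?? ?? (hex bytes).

MEM[0x11,0x17,0x0c,0x12,0x1a] = 90 25 9e 33 6a

#0 dst[0x1a+6] := {0x28,0x90,0x33,0xe3,0xcc,0x5d}
#1 dst[0x10+3] := {0x28,0x90,0x33}
#2 dst[0x19+2] := {0x9e,0x6a}
#3 dst[0x08+7] := {0xbd,0xaf,0x25,0x56,0x9e,0x6a,0x90}
query mem[0x11]=0x90, mem[0x17]=0x25, mem[0x0c]=0x9e, mem[0x12]=0x33, mem[0x1a]=0x6a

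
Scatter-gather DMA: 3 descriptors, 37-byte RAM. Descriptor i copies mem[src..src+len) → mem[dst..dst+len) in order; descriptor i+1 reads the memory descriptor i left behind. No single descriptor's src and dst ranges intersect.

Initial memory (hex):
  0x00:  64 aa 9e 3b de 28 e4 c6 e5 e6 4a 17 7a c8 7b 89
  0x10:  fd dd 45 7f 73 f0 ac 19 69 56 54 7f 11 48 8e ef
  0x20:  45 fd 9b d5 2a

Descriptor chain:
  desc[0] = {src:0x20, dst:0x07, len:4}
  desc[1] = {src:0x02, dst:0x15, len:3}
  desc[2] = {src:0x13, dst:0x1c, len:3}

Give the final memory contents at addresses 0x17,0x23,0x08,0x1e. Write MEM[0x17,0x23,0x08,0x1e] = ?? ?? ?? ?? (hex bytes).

[0] 0x20->0x07 len=4 : 45 fd 9b d5
[1] 0x02->0x15 len=3 : 9e 3b de
[2] 0x13->0x1c len=3 : 7f 73 9e
query mem[0x17]=0xde, mem[0x23]=0xd5, mem[0x08]=0xfd, mem[0x1e]=0x9e

MEM[0x17,0x23,0x08,0x1e] = de d5 fd 9e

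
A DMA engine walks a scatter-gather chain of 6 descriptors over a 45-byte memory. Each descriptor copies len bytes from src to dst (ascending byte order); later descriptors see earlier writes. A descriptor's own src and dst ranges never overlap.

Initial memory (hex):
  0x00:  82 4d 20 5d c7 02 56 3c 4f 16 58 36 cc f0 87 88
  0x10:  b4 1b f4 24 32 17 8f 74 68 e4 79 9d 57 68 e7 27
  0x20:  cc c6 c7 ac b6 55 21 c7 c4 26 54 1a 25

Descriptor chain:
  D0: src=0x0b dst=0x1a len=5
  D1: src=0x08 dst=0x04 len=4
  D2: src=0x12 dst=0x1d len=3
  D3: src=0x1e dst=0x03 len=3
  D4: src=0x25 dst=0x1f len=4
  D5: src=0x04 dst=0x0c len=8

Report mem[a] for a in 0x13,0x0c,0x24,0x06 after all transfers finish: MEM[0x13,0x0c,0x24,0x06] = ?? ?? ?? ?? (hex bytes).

[0] 0x0b->0x1a len=5 : 36 cc f0 87 88
[1] 0x08->0x04 len=4 : 4f 16 58 36
[2] 0x12->0x1d len=3 : f4 24 32
[3] 0x1e->0x03 len=3 : 24 32 cc
[4] 0x25->0x1f len=4 : 55 21 c7 c4
[5] 0x04->0x0c len=8 : 32 cc 58 36 4f 16 58 36
query mem[0x13]=0x36, mem[0x0c]=0x32, mem[0x24]=0xb6, mem[0x06]=0x58

MEM[0x13,0x0c,0x24,0x06] = 36 32 b6 58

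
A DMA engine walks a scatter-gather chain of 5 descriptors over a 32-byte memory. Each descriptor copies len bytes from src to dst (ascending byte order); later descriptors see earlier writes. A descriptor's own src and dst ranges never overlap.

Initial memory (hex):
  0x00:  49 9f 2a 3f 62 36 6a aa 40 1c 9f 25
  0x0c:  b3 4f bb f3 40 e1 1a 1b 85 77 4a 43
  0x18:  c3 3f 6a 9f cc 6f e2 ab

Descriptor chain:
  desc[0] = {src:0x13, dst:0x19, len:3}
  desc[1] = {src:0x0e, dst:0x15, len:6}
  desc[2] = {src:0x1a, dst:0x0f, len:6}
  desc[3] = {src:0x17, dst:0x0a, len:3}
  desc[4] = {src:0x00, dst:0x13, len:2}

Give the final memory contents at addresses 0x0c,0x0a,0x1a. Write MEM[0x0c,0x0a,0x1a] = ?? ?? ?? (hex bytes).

D0: mem[0x19..0x1b] <- [1b 85 77]
D1: mem[0x15..0x1a] <- [bb f3 40 e1 1a 1b]
D2: mem[0x0f..0x14] <- [1b 77 cc 6f e2 ab]
D3: mem[0x0a..0x0c] <- [40 e1 1a]
D4: mem[0x13..0x14] <- [49 9f]
query mem[0x0c]=0x1a, mem[0x0a]=0x40, mem[0x1a]=0x1b

MEM[0x0c,0x0a,0x1a] = 1a 40 1b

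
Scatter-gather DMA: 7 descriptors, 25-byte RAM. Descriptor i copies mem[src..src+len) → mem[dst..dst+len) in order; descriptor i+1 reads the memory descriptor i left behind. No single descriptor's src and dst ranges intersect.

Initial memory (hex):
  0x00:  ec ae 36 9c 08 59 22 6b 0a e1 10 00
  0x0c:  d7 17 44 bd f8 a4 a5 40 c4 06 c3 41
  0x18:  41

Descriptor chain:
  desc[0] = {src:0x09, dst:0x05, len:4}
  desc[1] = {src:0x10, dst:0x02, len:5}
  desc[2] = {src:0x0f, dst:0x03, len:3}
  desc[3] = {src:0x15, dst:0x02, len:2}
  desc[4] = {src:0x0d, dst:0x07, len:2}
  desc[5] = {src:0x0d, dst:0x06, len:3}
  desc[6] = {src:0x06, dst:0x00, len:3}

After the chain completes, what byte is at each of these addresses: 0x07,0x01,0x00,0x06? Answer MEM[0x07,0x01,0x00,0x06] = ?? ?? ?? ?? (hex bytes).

MEM[0x07,0x01,0x00,0x06] = 44 44 17 17

#0 dst[0x05+4] := {0xe1,0x10,0x00,0xd7}
#1 dst[0x02+5] := {0xf8,0xa4,0xa5,0x40,0xc4}
#2 dst[0x03+3] := {0xbd,0xf8,0xa4}
#3 dst[0x02+2] := {0x06,0xc3}
#4 dst[0x07+2] := {0x17,0x44}
#5 dst[0x06+3] := {0x17,0x44,0xbd}
#6 dst[0x00+3] := {0x17,0x44,0xbd}
query mem[0x07]=0x44, mem[0x01]=0x44, mem[0x00]=0x17, mem[0x06]=0x17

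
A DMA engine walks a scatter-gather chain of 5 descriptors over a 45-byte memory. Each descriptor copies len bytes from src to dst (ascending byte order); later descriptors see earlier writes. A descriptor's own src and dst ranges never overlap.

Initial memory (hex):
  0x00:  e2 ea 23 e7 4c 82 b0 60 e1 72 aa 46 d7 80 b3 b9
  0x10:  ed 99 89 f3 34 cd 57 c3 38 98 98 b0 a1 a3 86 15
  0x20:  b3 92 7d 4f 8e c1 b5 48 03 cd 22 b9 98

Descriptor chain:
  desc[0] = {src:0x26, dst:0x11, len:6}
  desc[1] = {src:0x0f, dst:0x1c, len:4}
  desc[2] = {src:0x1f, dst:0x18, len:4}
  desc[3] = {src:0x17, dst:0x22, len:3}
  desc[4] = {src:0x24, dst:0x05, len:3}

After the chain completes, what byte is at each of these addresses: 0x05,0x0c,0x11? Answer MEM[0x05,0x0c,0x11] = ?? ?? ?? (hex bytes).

MEM[0x05,0x0c,0x11] = b3 d7 b5

[0] 0x26->0x11 len=6 : b5 48 03 cd 22 b9
[1] 0x0f->0x1c len=4 : b9 ed b5 48
[2] 0x1f->0x18 len=4 : 48 b3 92 7d
[3] 0x17->0x22 len=3 : c3 48 b3
[4] 0x24->0x05 len=3 : b3 c1 b5
query mem[0x05]=0xb3, mem[0x0c]=0xd7, mem[0x11]=0xb5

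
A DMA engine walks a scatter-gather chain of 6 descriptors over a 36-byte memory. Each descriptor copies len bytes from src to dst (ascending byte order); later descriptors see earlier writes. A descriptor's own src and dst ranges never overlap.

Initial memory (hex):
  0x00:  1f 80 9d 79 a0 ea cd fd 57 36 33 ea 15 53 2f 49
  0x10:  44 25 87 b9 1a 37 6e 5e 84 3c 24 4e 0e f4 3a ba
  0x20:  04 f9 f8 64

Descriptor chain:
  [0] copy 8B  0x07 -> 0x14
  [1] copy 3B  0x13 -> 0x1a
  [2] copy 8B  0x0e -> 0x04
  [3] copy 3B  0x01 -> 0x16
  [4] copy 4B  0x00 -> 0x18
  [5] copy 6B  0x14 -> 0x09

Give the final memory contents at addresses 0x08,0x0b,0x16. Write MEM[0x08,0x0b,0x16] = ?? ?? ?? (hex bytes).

MEM[0x08,0x0b,0x16] = 87 80 80

  after D0: wrote 8B at 0x14 = fd573633ea15532f
  after D1: wrote 3B at 0x1a = b9fd57
  after D2: wrote 8B at 0x04 = 2f49442587b9fd57
  after D3: wrote 3B at 0x16 = 809d79
  after D4: wrote 4B at 0x18 = 1f809d79
  after D5: wrote 6B at 0x09 = fd57809d1f80
query mem[0x08]=0x87, mem[0x0b]=0x80, mem[0x16]=0x80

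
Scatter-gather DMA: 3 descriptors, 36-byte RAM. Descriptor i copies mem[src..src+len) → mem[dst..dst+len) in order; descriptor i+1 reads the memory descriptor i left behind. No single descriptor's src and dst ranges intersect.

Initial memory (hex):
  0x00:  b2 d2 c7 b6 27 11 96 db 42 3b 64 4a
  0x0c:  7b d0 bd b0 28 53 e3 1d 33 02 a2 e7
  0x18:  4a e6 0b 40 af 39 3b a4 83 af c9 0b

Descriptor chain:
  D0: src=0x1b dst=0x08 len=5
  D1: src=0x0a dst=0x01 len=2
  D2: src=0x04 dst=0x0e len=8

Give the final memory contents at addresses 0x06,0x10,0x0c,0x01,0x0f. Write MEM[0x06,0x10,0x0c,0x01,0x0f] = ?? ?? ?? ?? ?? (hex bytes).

#0 dst[0x08+5] := {0x40,0xaf,0x39,0x3b,0xa4}
#1 dst[0x01+2] := {0x39,0x3b}
#2 dst[0x0e+8] := {0x27,0x11,0x96,0xdb,0x40,0xaf,0x39,0x3b}
query mem[0x06]=0x96, mem[0x10]=0x96, mem[0x0c]=0xa4, mem[0x01]=0x39, mem[0x0f]=0x11

MEM[0x06,0x10,0x0c,0x01,0x0f] = 96 96 a4 39 11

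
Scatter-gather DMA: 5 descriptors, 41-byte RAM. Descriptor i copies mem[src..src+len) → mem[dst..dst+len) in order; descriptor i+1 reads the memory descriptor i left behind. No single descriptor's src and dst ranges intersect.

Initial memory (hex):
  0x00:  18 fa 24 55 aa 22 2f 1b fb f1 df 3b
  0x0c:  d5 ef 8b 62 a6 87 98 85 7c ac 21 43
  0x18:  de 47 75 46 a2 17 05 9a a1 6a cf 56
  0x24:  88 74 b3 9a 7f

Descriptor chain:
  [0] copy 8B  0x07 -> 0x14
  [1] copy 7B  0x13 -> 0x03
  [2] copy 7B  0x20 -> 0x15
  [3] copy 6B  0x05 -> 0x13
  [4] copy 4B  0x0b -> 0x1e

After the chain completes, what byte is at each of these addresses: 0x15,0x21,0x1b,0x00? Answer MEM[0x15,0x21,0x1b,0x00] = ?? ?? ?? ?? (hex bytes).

  after D0: wrote 8B at 0x14 = 1bfbf1df3bd5ef8b
  after D1: wrote 7B at 0x03 = 851bfbf1df3bd5
  after D2: wrote 7B at 0x15 = a16acf568874b3
  after D3: wrote 6B at 0x13 = fbf1df3bd5df
  after D4: wrote 4B at 0x1e = 3bd5ef8b
query mem[0x15]=0xdf, mem[0x21]=0x8b, mem[0x1b]=0xb3, mem[0x00]=0x18

MEM[0x15,0x21,0x1b,0x00] = df 8b b3 18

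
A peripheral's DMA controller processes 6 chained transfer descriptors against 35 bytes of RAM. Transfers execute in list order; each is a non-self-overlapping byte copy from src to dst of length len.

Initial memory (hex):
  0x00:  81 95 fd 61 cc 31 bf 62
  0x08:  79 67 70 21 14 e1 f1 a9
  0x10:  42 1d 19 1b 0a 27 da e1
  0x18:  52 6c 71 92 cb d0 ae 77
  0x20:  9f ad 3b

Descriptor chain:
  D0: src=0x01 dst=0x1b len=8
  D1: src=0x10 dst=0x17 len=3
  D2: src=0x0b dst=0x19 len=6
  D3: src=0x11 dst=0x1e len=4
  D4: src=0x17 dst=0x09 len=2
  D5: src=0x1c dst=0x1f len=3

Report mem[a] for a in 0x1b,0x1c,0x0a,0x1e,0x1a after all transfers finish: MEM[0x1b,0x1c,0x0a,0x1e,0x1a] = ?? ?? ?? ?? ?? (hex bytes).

#0 dst[0x1b+8] := {0x95,0xfd,0x61,0xcc,0x31,0xbf,0x62,0x79}
#1 dst[0x17+3] := {0x42,0x1d,0x19}
#2 dst[0x19+6] := {0x21,0x14,0xe1,0xf1,0xa9,0x42}
#3 dst[0x1e+4] := {0x1d,0x19,0x1b,0x0a}
#4 dst[0x09+2] := {0x42,0x1d}
#5 dst[0x1f+3] := {0xf1,0xa9,0x1d}
query mem[0x1b]=0xe1, mem[0x1c]=0xf1, mem[0x0a]=0x1d, mem[0x1e]=0x1d, mem[0x1a]=0x14

MEM[0x1b,0x1c,0x0a,0x1e,0x1a] = e1 f1 1d 1d 14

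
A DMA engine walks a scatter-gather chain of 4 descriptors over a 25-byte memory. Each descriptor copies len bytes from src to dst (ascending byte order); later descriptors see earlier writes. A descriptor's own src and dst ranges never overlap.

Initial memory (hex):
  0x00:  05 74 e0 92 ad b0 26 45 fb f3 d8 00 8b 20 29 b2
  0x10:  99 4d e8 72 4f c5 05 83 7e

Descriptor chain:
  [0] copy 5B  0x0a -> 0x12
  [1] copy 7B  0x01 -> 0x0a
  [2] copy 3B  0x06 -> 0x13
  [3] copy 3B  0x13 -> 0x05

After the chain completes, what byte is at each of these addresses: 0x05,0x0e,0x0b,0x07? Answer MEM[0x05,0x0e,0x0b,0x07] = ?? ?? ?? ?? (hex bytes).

[0] 0x0a->0x12 len=5 : d8 00 8b 20 29
[1] 0x01->0x0a len=7 : 74 e0 92 ad b0 26 45
[2] 0x06->0x13 len=3 : 26 45 fb
[3] 0x13->0x05 len=3 : 26 45 fb
query mem[0x05]=0x26, mem[0x0e]=0xb0, mem[0x0b]=0xe0, mem[0x07]=0xfb

MEM[0x05,0x0e,0x0b,0x07] = 26 b0 e0 fb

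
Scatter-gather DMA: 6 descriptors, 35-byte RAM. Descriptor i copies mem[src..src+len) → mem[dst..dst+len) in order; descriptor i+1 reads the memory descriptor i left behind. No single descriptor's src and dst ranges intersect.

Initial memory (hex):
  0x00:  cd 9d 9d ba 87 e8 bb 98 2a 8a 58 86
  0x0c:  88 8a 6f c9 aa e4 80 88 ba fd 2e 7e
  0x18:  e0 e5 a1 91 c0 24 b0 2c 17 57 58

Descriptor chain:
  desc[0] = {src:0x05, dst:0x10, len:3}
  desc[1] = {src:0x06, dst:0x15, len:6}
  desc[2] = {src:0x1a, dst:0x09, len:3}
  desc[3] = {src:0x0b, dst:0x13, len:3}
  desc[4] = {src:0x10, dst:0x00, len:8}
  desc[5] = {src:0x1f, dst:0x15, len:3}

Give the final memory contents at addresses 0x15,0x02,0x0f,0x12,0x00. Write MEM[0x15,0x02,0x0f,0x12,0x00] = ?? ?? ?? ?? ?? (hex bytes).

D0: mem[0x10..0x12] <- [e8 bb 98]
D1: mem[0x15..0x1a] <- [bb 98 2a 8a 58 86]
D2: mem[0x09..0x0b] <- [86 91 c0]
D3: mem[0x13..0x15] <- [c0 88 8a]
D4: mem[0x00..0x07] <- [e8 bb 98 c0 88 8a 98 2a]
D5: mem[0x15..0x17] <- [2c 17 57]
query mem[0x15]=0x2c, mem[0x02]=0x98, mem[0x0f]=0xc9, mem[0x12]=0x98, mem[0x00]=0xe8

MEM[0x15,0x02,0x0f,0x12,0x00] = 2c 98 c9 98 e8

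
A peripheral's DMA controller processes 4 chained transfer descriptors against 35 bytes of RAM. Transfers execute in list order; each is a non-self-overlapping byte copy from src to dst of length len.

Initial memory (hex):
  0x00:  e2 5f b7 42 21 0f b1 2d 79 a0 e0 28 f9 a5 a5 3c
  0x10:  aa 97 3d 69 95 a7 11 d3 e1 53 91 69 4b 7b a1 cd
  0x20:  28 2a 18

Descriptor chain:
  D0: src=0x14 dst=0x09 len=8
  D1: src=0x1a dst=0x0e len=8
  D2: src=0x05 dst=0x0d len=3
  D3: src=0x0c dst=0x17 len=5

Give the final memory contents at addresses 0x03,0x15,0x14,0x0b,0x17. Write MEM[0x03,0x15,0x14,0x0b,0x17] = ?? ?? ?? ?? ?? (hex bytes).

#0 dst[0x09+8] := {0x95,0xa7,0x11,0xd3,0xe1,0x53,0x91,0x69}
#1 dst[0x0e+8] := {0x91,0x69,0x4b,0x7b,0xa1,0xcd,0x28,0x2a}
#2 dst[0x0d+3] := {0x0f,0xb1,0x2d}
#3 dst[0x17+5] := {0xd3,0x0f,0xb1,0x2d,0x4b}
query mem[0x03]=0x42, mem[0x15]=0x2a, mem[0x14]=0x28, mem[0x0b]=0x11, mem[0x17]=0xd3

MEM[0x03,0x15,0x14,0x0b,0x17] = 42 2a 28 11 d3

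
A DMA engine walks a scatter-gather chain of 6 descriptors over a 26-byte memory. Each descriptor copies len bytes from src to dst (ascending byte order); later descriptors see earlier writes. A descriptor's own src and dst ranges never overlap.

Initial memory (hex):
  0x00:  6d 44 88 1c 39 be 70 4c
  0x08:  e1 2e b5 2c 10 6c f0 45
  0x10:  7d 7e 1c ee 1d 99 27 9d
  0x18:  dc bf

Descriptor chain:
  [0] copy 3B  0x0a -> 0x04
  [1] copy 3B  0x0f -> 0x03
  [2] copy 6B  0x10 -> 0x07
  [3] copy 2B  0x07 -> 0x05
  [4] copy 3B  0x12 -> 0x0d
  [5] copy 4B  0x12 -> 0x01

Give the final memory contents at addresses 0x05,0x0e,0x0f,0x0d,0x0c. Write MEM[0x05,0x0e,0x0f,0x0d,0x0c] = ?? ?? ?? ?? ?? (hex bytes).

[0] 0x0a->0x04 len=3 : b5 2c 10
[1] 0x0f->0x03 len=3 : 45 7d 7e
[2] 0x10->0x07 len=6 : 7d 7e 1c ee 1d 99
[3] 0x07->0x05 len=2 : 7d 7e
[4] 0x12->0x0d len=3 : 1c ee 1d
[5] 0x12->0x01 len=4 : 1c ee 1d 99
query mem[0x05]=0x7d, mem[0x0e]=0xee, mem[0x0f]=0x1d, mem[0x0d]=0x1c, mem[0x0c]=0x99

MEM[0x05,0x0e,0x0f,0x0d,0x0c] = 7d ee 1d 1c 99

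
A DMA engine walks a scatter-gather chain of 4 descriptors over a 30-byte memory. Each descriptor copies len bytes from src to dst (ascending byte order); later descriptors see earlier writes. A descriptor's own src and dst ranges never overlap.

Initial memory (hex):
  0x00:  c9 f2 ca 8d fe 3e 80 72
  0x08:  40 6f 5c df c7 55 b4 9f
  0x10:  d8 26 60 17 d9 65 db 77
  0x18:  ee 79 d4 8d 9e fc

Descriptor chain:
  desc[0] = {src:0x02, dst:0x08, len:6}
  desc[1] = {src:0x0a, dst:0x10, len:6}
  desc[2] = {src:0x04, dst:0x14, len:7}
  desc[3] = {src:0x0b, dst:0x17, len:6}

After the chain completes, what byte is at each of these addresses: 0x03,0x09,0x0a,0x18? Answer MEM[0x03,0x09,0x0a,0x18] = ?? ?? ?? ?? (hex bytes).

MEM[0x03,0x09,0x0a,0x18] = 8d 8d fe 80

#0 dst[0x08+6] := {0xca,0x8d,0xfe,0x3e,0x80,0x72}
#1 dst[0x10+6] := {0xfe,0x3e,0x80,0x72,0xb4,0x9f}
#2 dst[0x14+7] := {0xfe,0x3e,0x80,0x72,0xca,0x8d,0xfe}
#3 dst[0x17+6] := {0x3e,0x80,0x72,0xb4,0x9f,0xfe}
query mem[0x03]=0x8d, mem[0x09]=0x8d, mem[0x0a]=0xfe, mem[0x18]=0x80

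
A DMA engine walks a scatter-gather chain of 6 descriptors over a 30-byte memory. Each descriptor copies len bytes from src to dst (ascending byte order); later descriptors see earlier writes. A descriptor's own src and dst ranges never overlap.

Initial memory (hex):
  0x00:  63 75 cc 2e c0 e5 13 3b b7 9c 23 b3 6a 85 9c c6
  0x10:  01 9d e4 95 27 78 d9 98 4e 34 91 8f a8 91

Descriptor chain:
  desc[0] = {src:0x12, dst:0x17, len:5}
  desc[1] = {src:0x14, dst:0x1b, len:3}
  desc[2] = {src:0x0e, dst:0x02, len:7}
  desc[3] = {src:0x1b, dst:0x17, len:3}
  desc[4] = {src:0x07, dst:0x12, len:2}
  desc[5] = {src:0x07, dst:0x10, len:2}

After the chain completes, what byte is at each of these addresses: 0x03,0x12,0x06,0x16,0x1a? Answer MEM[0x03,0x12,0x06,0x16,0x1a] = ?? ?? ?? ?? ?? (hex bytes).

D0: mem[0x17..0x1b] <- [e4 95 27 78 d9]
D1: mem[0x1b..0x1d] <- [27 78 d9]
D2: mem[0x02..0x08] <- [9c c6 01 9d e4 95 27]
D3: mem[0x17..0x19] <- [27 78 d9]
D4: mem[0x12..0x13] <- [95 27]
D5: mem[0x10..0x11] <- [95 27]
query mem[0x03]=0xc6, mem[0x12]=0x95, mem[0x06]=0xe4, mem[0x16]=0xd9, mem[0x1a]=0x78

MEM[0x03,0x12,0x06,0x16,0x1a] = c6 95 e4 d9 78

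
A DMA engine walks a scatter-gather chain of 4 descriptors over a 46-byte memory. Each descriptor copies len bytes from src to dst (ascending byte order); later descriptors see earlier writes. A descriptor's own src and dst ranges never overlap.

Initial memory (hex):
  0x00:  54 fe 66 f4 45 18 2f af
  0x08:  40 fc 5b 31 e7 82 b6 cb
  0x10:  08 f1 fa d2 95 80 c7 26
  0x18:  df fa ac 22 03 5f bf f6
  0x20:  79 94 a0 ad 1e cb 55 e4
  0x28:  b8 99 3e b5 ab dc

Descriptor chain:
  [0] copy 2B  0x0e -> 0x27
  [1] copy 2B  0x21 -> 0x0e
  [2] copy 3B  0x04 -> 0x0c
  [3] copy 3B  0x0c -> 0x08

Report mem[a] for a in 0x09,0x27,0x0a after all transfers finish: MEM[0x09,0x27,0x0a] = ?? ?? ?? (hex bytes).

#0 dst[0x27+2] := {0xb6,0xcb}
#1 dst[0x0e+2] := {0x94,0xa0}
#2 dst[0x0c+3] := {0x45,0x18,0x2f}
#3 dst[0x08+3] := {0x45,0x18,0x2f}
query mem[0x09]=0x18, mem[0x27]=0xb6, mem[0x0a]=0x2f

MEM[0x09,0x27,0x0a] = 18 b6 2f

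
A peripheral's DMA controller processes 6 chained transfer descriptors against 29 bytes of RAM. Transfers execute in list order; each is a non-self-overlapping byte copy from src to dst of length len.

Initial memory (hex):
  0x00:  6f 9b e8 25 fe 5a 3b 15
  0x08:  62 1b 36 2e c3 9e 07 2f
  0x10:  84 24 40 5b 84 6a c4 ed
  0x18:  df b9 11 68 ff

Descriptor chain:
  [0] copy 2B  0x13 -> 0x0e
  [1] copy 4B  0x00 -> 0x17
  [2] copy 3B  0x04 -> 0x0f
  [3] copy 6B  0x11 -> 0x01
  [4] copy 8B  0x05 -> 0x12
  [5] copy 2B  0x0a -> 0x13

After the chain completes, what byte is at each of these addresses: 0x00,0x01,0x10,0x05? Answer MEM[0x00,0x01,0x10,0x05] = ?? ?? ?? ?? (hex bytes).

MEM[0x00,0x01,0x10,0x05] = 6f 3b 5a 6a

#0 dst[0x0e+2] := {0x5b,0x84}
#1 dst[0x17+4] := {0x6f,0x9b,0xe8,0x25}
#2 dst[0x0f+3] := {0xfe,0x5a,0x3b}
#3 dst[0x01+6] := {0x3b,0x40,0x5b,0x84,0x6a,0xc4}
#4 dst[0x12+8] := {0x6a,0xc4,0x15,0x62,0x1b,0x36,0x2e,0xc3}
#5 dst[0x13+2] := {0x36,0x2e}
query mem[0x00]=0x6f, mem[0x01]=0x3b, mem[0x10]=0x5a, mem[0x05]=0x6a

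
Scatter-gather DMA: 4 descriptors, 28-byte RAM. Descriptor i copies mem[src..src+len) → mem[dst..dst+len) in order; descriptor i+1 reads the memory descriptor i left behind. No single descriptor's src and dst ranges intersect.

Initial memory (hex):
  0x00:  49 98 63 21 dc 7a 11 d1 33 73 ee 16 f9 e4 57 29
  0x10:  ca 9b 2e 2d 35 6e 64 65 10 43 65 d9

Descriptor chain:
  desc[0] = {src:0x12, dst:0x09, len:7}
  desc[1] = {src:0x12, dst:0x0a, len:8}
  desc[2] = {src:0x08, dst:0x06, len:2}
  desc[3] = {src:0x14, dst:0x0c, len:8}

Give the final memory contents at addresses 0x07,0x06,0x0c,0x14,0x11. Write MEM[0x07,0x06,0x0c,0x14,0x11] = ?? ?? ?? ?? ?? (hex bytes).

MEM[0x07,0x06,0x0c,0x14,0x11] = 2e 33 35 35 43

#0 dst[0x09+7] := {0x2e,0x2d,0x35,0x6e,0x64,0x65,0x10}
#1 dst[0x0a+8] := {0x2e,0x2d,0x35,0x6e,0x64,0x65,0x10,0x43}
#2 dst[0x06+2] := {0x33,0x2e}
#3 dst[0x0c+8] := {0x35,0x6e,0x64,0x65,0x10,0x43,0x65,0xd9}
query mem[0x07]=0x2e, mem[0x06]=0x33, mem[0x0c]=0x35, mem[0x14]=0x35, mem[0x11]=0x43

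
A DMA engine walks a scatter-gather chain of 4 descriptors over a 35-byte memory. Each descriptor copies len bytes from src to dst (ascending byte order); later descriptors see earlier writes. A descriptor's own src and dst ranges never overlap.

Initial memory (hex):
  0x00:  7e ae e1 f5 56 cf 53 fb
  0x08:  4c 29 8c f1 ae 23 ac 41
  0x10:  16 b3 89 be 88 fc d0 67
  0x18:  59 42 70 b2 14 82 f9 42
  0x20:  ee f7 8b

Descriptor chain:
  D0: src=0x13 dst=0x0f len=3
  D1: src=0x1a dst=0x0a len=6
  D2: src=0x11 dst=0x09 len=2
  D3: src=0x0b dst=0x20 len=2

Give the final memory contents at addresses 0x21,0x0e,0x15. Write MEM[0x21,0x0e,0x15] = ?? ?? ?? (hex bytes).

#0 dst[0x0f+3] := {0xbe,0x88,0xfc}
#1 dst[0x0a+6] := {0x70,0xb2,0x14,0x82,0xf9,0x42}
#2 dst[0x09+2] := {0xfc,0x89}
#3 dst[0x20+2] := {0xb2,0x14}
query mem[0x21]=0x14, mem[0x0e]=0xf9, mem[0x15]=0xfc

MEM[0x21,0x0e,0x15] = 14 f9 fc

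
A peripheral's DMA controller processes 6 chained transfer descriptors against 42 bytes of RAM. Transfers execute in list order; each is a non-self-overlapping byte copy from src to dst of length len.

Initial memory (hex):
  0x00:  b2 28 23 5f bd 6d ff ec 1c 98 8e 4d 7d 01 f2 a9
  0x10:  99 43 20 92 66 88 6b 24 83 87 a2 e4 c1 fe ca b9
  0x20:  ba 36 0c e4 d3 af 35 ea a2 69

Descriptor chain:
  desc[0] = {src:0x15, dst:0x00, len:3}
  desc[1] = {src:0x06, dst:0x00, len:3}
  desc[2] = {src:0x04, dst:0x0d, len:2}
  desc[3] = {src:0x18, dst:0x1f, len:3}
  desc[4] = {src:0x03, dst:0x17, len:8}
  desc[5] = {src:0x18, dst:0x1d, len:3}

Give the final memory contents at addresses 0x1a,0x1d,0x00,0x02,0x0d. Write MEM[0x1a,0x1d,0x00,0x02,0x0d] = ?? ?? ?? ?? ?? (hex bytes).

MEM[0x1a,0x1d,0x00,0x02,0x0d] = ff bd ff 1c bd

  after D0: wrote 3B at 0x00 = 886b24
  after D1: wrote 3B at 0x00 = ffec1c
  after D2: wrote 2B at 0x0d = bd6d
  after D3: wrote 3B at 0x1f = 8387a2
  after D4: wrote 8B at 0x17 = 5fbd6dffec1c988e
  after D5: wrote 3B at 0x1d = bd6dff
query mem[0x1a]=0xff, mem[0x1d]=0xbd, mem[0x00]=0xff, mem[0x02]=0x1c, mem[0x0d]=0xbd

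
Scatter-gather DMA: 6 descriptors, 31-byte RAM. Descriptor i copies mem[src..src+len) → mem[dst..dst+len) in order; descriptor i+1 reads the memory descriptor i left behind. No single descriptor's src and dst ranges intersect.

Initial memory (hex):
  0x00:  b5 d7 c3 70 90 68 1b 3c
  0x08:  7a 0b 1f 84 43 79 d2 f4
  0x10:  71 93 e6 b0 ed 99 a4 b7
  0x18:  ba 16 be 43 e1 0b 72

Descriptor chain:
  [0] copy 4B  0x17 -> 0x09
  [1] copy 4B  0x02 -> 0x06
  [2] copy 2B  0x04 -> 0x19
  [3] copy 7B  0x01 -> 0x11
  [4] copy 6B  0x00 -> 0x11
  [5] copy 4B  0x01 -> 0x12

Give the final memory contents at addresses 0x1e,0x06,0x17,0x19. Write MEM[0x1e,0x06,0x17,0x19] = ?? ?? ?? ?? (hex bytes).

MEM[0x1e,0x06,0x17,0x19] = 72 c3 70 90

  after D0: wrote 4B at 0x09 = b7ba16be
  after D1: wrote 4B at 0x06 = c3709068
  after D2: wrote 2B at 0x19 = 9068
  after D3: wrote 7B at 0x11 = d7c3709068c370
  after D4: wrote 6B at 0x11 = b5d7c3709068
  after D5: wrote 4B at 0x12 = d7c37090
query mem[0x1e]=0x72, mem[0x06]=0xc3, mem[0x17]=0x70, mem[0x19]=0x90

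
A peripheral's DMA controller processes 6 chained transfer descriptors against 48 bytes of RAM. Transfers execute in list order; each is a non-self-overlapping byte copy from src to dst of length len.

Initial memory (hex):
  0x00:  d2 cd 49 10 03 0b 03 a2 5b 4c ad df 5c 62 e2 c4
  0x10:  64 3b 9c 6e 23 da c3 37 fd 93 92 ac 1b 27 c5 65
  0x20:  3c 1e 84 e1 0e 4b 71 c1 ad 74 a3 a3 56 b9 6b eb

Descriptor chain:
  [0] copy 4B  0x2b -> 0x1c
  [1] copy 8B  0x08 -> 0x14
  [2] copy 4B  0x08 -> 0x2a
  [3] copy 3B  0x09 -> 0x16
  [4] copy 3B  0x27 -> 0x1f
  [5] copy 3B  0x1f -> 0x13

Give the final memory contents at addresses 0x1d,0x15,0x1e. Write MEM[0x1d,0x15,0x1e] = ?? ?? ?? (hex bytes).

#0 dst[0x1c+4] := {0xa3,0x56,0xb9,0x6b}
#1 dst[0x14+8] := {0x5b,0x4c,0xad,0xdf,0x5c,0x62,0xe2,0xc4}
#2 dst[0x2a+4] := {0x5b,0x4c,0xad,0xdf}
#3 dst[0x16+3] := {0x4c,0xad,0xdf}
#4 dst[0x1f+3] := {0xc1,0xad,0x74}
#5 dst[0x13+3] := {0xc1,0xad,0x74}
query mem[0x1d]=0x56, mem[0x15]=0x74, mem[0x1e]=0xb9

MEM[0x1d,0x15,0x1e] = 56 74 b9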